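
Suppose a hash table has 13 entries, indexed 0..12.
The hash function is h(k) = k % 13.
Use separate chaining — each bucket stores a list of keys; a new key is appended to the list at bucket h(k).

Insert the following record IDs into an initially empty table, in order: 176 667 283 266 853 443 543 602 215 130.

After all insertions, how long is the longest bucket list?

2

176 → bucket 7
667 → bucket 4
283 → bucket 10
266 → bucket 6
853 → bucket 8
443 → bucket 1
543 → bucket 10 (collision)
602 → bucket 4 (collision)
215 → bucket 7 (collision)
130 → bucket 0
Final buckets:
0: 130
1: 443
2: .
3: .
4: 667 -> 602
5: .
6: 266
7: 176 -> 215
8: 853
9: .
10: 283 -> 543
11: .
12: .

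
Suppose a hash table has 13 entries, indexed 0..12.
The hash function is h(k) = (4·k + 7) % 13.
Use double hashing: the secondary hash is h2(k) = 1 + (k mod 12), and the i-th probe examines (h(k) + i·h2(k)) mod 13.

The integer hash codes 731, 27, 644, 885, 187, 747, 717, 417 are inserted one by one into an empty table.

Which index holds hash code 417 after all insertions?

731: h=6 -> slot 6
27: h=11 -> slot 11
644: h=9 -> slot 9
885: h=11, h2=10, probe 11,8 -> slot 8
187: h=1 -> slot 1
747: h=5 -> slot 5
717: h=2 -> slot 2
417: h=11, h2=10, probe 11,8,5,2,12 -> slot 12
Table: [_, 187, 717, _, _, 747, 731, _, 885, 644, _, 27, 417]

12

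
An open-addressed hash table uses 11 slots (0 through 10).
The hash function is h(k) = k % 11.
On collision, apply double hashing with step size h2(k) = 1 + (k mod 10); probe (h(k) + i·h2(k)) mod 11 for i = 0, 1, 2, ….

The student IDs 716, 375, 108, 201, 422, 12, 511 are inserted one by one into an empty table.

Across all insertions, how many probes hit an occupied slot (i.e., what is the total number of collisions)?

4

716 hashes to 1; slot 1 is free => place at 1.
375 hashes to 1, h2=6; 1 taken => place at 7.
108 hashes to 9; slot 9 is free => place at 9.
201 hashes to 3; slot 3 is free => place at 3.
422 hashes to 4; slot 4 is free => place at 4.
12 hashes to 1, h2=3; 1,4,7 taken => place at 10.
511 hashes to 5; slot 5 is free => place at 5.
Table: [∅, 716, ∅, 201, 422, 511, ∅, 375, ∅, 108, 12]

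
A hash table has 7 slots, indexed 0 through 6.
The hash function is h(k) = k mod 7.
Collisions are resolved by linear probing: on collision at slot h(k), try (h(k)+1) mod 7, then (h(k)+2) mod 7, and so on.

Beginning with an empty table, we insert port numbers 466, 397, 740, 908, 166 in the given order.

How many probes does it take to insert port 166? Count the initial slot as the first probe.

Insert 466: h=4, slot 4 empty -> index 4.
Insert 397: h=5, slot 5 empty -> index 5.
Insert 740: h=5, slot 5 occupied -> index 6.
Insert 908: h=5, slots 5,6 occupied -> index 0.
Insert 166: h=5, slots 5,6,0 occupied -> index 1.
Table: [908, 166, ∅, ∅, 466, 397, 740]

4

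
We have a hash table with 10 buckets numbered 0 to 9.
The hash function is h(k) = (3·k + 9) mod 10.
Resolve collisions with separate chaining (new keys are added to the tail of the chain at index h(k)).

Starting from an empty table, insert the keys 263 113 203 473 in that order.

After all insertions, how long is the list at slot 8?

263 → bucket 8
113 → bucket 8 (collision)
203 → bucket 8 (collision)
473 → bucket 8 (collision)
Final buckets:
0: ∅
1: ∅
2: ∅
3: ∅
4: ∅
5: ∅
6: ∅
7: ∅
8: 263 -> 113 -> 203 -> 473
9: ∅

4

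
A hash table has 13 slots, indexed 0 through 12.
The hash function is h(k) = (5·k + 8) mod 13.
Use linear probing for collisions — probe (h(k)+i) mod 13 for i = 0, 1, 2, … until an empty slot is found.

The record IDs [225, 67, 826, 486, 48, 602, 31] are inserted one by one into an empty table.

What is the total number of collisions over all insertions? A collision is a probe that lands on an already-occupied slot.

2

Insert 225: h=2, slot 2 empty -> index 2.
Insert 67: h=5, slot 5 empty -> index 5.
Insert 826: h=4, slot 4 empty -> index 4.
Insert 486: h=7, slot 7 empty -> index 7.
Insert 48: h=1, slot 1 empty -> index 1.
Insert 602: h=2, slot 2 occupied -> index 3.
Insert 31: h=7, slot 7 occupied -> index 8.
Table: [-, 48, 225, 602, 826, 67, -, 486, 31, -, -, -, -]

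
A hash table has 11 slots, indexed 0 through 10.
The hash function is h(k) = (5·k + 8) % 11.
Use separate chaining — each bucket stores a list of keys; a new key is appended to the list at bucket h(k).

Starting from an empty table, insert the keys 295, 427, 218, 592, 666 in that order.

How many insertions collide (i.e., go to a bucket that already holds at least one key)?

295 → bucket 9
427 → bucket 9 (collision)
218 → bucket 9 (collision)
592 → bucket 9 (collision)
666 → bucket 5
Final buckets:
0: ∅
1: ∅
2: ∅
3: ∅
4: ∅
5: 666
6: ∅
7: ∅
8: ∅
9: 295 -> 427 -> 218 -> 592
10: ∅

3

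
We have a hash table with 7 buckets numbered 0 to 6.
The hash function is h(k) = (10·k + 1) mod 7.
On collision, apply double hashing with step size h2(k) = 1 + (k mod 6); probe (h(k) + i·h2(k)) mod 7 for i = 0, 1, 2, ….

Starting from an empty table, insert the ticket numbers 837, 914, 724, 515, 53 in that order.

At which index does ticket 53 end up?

4

837: h=6 => slot 6
914: h=6, h2=3, probe 6,2 => slot 2
724: h=3 => slot 3
515: h=6, h2=6, probe 6,5 => slot 5
53: h=6, h2=6, probe 6,5,4 => slot 4
Table: [—, —, 914, 724, 53, 515, 837]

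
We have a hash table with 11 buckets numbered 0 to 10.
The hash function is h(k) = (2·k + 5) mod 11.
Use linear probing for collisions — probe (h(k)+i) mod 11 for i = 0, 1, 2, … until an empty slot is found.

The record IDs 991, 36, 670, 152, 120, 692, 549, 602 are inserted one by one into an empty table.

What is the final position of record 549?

991: h=7 => slot 7
36: h=0 => slot 0
670: h=3 => slot 3
152: h=1 => slot 1
120: h=3, probe 3,4 => slot 4
692: h=3, probe 3,4,5 => slot 5
549: h=3, probe 3,4,5,6 => slot 6
602: h=10 => slot 10
Table: [36, 152, -, 670, 120, 692, 549, 991, -, -, 602]

6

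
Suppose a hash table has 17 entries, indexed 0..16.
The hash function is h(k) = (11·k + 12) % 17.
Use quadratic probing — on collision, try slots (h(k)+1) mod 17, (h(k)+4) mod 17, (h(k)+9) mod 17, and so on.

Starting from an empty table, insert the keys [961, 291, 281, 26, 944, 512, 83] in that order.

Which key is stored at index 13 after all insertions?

961: h=9 → slot 9
291: h=0 → slot 0
281: h=9, probe 9,10 → slot 10
26: h=9, probe 9,10,13 → slot 13
944: h=9, probe 9,10,13,1 → slot 1
512: h=0, probe 0,1,4 → slot 4
83: h=7 → slot 7
Table: [291, 944, —, —, 512, —, —, 83, —, 961, 281, —, —, 26, —, —, —]

26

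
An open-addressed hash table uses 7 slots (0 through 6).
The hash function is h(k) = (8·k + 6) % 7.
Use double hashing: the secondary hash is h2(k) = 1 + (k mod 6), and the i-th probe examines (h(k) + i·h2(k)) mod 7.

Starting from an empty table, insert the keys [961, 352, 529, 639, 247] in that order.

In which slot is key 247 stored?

0

Insert 961: h=1, slot 1 empty → index 1.
Insert 352: h=1, h2=5, slot 1 occupied → index 6.
Insert 529: h=3, slot 3 empty → index 3.
Insert 639: h=1, h2=4, slot 1 occupied → index 5.
Insert 247: h=1, h2=2, slots 1,3,5 occupied → index 0.
Table: [247, 961, -, 529, -, 639, 352]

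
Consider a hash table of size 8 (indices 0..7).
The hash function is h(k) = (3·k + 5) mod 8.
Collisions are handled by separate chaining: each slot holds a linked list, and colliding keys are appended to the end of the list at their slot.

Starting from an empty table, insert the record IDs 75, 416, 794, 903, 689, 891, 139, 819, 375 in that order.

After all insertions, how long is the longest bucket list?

Insert 75: h=6, bucket 6 empty -> new chain.
Insert 416: h=5, bucket 5 empty -> new chain.
Insert 794: h=3, bucket 3 empty -> new chain.
Insert 903: h=2, bucket 2 empty -> new chain.
Insert 689: h=0, bucket 0 empty -> new chain.
Insert 891: h=6, bucket 6 nonempty -> append to chain.
Insert 139: h=6, bucket 6 nonempty -> append to chain.
Insert 819: h=6, bucket 6 nonempty -> append to chain.
Insert 375: h=2, bucket 2 nonempty -> append to chain.
Final buckets:
0: 689
1: ∅
2: 903 -> 375
3: 794
4: ∅
5: 416
6: 75 -> 891 -> 139 -> 819
7: ∅

4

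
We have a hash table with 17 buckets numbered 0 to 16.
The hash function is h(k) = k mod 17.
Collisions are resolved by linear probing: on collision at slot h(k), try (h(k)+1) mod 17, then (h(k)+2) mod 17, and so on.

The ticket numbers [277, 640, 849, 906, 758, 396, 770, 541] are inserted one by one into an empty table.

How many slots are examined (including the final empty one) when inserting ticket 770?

4

277 hashes to 5; slot 5 is free => place at 5.
640 hashes to 11; slot 11 is free => place at 11.
849 hashes to 16; slot 16 is free => place at 16.
906 hashes to 5; 5 taken => place at 6.
758 hashes to 10; slot 10 is free => place at 10.
396 hashes to 5; 5,6 taken => place at 7.
770 hashes to 5; 5,6,7 taken => place at 8.
541 hashes to 14; slot 14 is free => place at 14.
Table: [-, -, -, -, -, 277, 906, 396, 770, -, 758, 640, -, -, 541, -, 849]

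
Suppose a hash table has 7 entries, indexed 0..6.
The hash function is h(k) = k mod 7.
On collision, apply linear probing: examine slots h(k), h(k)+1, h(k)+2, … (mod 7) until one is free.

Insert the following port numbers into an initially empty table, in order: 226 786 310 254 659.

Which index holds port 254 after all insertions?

5

226 hashes to 2; slot 2 is free -> place at 2.
786 hashes to 2; 2 taken -> place at 3.
310 hashes to 2; 2,3 taken -> place at 4.
254 hashes to 2; 2,3,4 taken -> place at 5.
659 hashes to 1; slot 1 is free -> place at 1.
Table: [_, 659, 226, 786, 310, 254, _]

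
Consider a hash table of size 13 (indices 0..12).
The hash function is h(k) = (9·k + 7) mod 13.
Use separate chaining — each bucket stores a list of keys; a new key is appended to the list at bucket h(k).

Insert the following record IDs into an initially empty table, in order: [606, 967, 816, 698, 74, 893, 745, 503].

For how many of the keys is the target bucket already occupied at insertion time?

3

Insert 606: h=1, bucket 1 empty -> new chain.
Insert 967: h=0, bucket 0 empty -> new chain.
Insert 816: h=6, bucket 6 empty -> new chain.
Insert 698: h=10, bucket 10 empty -> new chain.
Insert 74: h=10, bucket 10 nonempty -> append to chain.
Insert 893: h=10, bucket 10 nonempty -> append to chain.
Insert 745: h=4, bucket 4 empty -> new chain.
Insert 503: h=10, bucket 10 nonempty -> append to chain.
Final buckets:
0: 967
1: 606
2: -
3: -
4: 745
5: -
6: 816
7: -
8: -
9: -
10: 698 -> 74 -> 893 -> 503
11: -
12: -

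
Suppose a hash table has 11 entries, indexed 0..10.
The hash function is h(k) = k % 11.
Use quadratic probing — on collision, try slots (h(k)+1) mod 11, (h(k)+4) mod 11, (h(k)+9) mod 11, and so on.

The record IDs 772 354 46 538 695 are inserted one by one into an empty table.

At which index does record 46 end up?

Insert 772: h=2, slot 2 empty -> index 2.
Insert 354: h=2, slot 2 occupied -> index 3.
Insert 46: h=2, slots 2,3 occupied -> index 6.
Insert 538: h=10, slot 10 empty -> index 10.
Insert 695: h=2, slots 2,3,6 occupied -> index 0.
Table: [695, -, 772, 354, -, -, 46, -, -, -, 538]

6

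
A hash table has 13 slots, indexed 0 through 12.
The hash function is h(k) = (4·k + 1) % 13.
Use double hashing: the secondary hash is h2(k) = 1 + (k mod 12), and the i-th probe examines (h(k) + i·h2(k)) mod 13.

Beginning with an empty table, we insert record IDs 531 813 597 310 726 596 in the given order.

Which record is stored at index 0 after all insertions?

Insert 531: h=6, slot 6 empty -> index 6.
Insert 813: h=3, slot 3 empty -> index 3.
Insert 597: h=10, slot 10 empty -> index 10.
Insert 310: h=6, h2=11, slot 6 occupied -> index 4.
Insert 726: h=6, h2=7, slot 6 occupied -> index 0.
Insert 596: h=6, h2=9, slot 6 occupied -> index 2.
Table: [726, —, 596, 813, 310, —, 531, —, —, —, 597, —, —]

726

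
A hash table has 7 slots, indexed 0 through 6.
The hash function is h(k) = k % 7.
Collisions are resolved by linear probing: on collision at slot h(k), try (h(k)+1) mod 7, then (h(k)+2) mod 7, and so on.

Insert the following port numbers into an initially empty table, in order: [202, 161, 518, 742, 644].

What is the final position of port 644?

Insert 202: h=6, slot 6 empty -> index 6.
Insert 161: h=0, slot 0 empty -> index 0.
Insert 518: h=0, slot 0 occupied -> index 1.
Insert 742: h=0, slots 0,1 occupied -> index 2.
Insert 644: h=0, slots 0,1,2 occupied -> index 3.
Table: [161, 518, 742, 644, —, —, 202]

3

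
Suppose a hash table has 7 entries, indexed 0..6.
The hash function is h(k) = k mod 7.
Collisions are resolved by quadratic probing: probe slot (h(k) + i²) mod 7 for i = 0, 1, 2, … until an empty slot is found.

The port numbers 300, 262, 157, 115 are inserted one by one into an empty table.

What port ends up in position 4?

300 hashes to 6; slot 6 is free -> place at 6.
262 hashes to 3; slot 3 is free -> place at 3.
157 hashes to 3; 3 taken -> place at 4.
115 hashes to 3; 3,4 taken -> place at 0.
Table: [115, -, -, 262, 157, -, 300]

157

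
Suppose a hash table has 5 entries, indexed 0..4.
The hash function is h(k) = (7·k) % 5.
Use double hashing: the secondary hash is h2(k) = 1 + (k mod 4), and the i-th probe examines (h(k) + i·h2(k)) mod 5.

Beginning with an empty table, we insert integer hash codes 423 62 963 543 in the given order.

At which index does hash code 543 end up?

3

423: h=1 -> slot 1
62: h=4 -> slot 4
963: h=1, h2=4, probe 1,0 -> slot 0
543: h=1, h2=4, probe 1,0,4,3 -> slot 3
Table: [963, 423, ., 543, 62]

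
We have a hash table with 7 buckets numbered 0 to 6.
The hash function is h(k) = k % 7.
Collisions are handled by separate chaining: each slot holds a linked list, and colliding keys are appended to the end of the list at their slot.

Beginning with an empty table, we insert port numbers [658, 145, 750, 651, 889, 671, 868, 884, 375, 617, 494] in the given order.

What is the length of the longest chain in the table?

Insert 658: h=0, bucket 0 empty -> new chain.
Insert 145: h=5, bucket 5 empty -> new chain.
Insert 750: h=1, bucket 1 empty -> new chain.
Insert 651: h=0, bucket 0 nonempty -> append to chain.
Insert 889: h=0, bucket 0 nonempty -> append to chain.
Insert 671: h=6, bucket 6 empty -> new chain.
Insert 868: h=0, bucket 0 nonempty -> append to chain.
Insert 884: h=2, bucket 2 empty -> new chain.
Insert 375: h=4, bucket 4 empty -> new chain.
Insert 617: h=1, bucket 1 nonempty -> append to chain.
Insert 494: h=4, bucket 4 nonempty -> append to chain.
Final buckets:
0: 658 -> 651 -> 889 -> 868
1: 750 -> 617
2: 884
3: ∅
4: 375 -> 494
5: 145
6: 671

4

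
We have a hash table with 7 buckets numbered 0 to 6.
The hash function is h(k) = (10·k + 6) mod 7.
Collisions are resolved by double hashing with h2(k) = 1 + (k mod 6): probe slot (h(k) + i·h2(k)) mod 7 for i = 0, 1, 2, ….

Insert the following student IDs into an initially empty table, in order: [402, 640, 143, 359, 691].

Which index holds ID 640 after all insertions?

402 hashes to 1; slot 1 is free -> place at 1.
640 hashes to 1, h2=5; 1 taken -> place at 6.
143 hashes to 1, h2=6; 1 taken -> place at 0.
359 hashes to 5; slot 5 is free -> place at 5.
691 hashes to 0, h2=2; 0 taken -> place at 2.
Table: [143, 402, 691, _, _, 359, 640]

6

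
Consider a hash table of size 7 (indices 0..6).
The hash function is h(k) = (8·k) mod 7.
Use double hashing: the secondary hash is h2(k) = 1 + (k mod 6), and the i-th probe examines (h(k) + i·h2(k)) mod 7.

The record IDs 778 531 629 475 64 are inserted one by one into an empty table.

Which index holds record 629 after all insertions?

5

778: h=1 → slot 1
531: h=6 → slot 6
629: h=6, h2=6, probe 6,5 → slot 5
475: h=6, h2=2, probe 6,1,3 → slot 3
64: h=1, h2=5, probe 1,6,4 → slot 4
Table: [—, 778, —, 475, 64, 629, 531]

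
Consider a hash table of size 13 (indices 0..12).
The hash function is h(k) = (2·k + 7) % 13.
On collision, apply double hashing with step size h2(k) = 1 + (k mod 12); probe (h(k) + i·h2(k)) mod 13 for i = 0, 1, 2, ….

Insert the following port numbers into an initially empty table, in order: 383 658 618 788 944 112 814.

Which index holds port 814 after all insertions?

383 hashes to 6; slot 6 is free => place at 6.
658 hashes to 10; slot 10 is free => place at 10.
618 hashes to 8; slot 8 is free => place at 8.
788 hashes to 10, h2=9; 10,6 taken => place at 2.
944 hashes to 10, h2=9; 10,6,2 taken => place at 11.
112 hashes to 10, h2=5; 10,2 taken => place at 7.
814 hashes to 10, h2=11; 10,8,6 taken => place at 4.
Table: [—, —, 788, —, 814, —, 383, 112, 618, —, 658, 944, —]

4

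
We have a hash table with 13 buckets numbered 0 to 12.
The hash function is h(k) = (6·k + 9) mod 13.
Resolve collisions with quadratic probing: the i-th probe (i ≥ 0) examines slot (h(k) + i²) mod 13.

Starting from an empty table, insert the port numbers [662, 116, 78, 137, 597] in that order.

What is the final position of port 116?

662: h=3 → slot 3
116: h=3, probe 3,4 → slot 4
78: h=9 → slot 9
137: h=12 → slot 12
597: h=3, probe 3,4,7 → slot 7
Table: [∅, ∅, ∅, 662, 116, ∅, ∅, 597, ∅, 78, ∅, ∅, 137]

4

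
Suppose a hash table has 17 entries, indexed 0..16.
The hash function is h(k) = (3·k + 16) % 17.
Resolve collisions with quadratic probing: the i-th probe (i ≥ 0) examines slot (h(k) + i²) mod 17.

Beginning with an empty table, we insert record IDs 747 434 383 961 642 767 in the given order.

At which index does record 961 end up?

Insert 747: h=13, slot 13 empty => index 13.
Insert 434: h=9, slot 9 empty => index 9.
Insert 383: h=9, slot 9 occupied => index 10.
Insert 961: h=9, slots 9,10,13 occupied => index 1.
Insert 642: h=4, slot 4 empty => index 4.
Insert 767: h=5, slot 5 empty => index 5.
Table: [., 961, ., ., 642, 767, ., ., ., 434, 383, ., ., 747, ., ., .]

1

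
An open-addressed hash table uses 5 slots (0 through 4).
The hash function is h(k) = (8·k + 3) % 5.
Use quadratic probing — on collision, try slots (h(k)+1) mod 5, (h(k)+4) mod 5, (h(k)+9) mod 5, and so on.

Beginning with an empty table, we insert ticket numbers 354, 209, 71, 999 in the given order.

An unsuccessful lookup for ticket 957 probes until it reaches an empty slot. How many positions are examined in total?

3

354 hashes to 0; slot 0 is free => place at 0.
209 hashes to 0; 0 taken => place at 1.
71 hashes to 1; 1 taken => place at 2.
999 hashes to 0; 0,1 taken => place at 4.
Table: [354, 209, 71, _, 999]
Lookup 957: h=4, probe 4,0,3 → slot 3 empty, not found.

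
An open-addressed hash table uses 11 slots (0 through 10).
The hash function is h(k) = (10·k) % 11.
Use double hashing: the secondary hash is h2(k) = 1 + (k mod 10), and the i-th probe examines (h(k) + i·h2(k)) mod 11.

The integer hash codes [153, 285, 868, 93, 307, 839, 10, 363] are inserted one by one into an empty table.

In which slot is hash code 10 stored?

153: h=1 → slot 1
285: h=1, h2=6, probe 1,7 → slot 7
868: h=1, h2=9, probe 1,10 → slot 10
93: h=6 → slot 6
307: h=1, h2=8, probe 1,9 → slot 9
839: h=8 → slot 8
10: h=1, h2=1, probe 1,2 → slot 2
363: h=0 → slot 0
Table: [363, 153, 10, ∅, ∅, ∅, 93, 285, 839, 307, 868]

2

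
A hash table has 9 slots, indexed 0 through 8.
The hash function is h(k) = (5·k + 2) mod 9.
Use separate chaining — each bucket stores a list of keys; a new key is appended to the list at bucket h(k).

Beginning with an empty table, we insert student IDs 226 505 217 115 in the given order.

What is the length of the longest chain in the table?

3

226 -> bucket 7
505 -> bucket 7 (collision)
217 -> bucket 7 (collision)
115 -> bucket 1
Final buckets:
0: —
1: 115
2: —
3: —
4: —
5: —
6: —
7: 226 -> 505 -> 217
8: —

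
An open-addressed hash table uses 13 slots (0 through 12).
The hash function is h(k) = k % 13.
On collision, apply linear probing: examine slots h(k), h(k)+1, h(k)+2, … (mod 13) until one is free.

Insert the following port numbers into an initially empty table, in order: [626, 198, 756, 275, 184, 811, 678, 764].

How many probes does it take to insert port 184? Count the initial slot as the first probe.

5

Insert 626: h=2, slot 2 empty => index 2.
Insert 198: h=3, slot 3 empty => index 3.
Insert 756: h=2, slots 2,3 occupied => index 4.
Insert 275: h=2, slots 2,3,4 occupied => index 5.
Insert 184: h=2, slots 2,3,4,5 occupied => index 6.
Insert 811: h=5, slots 5,6 occupied => index 7.
Insert 678: h=2, slots 2,3,4,5,6,7 occupied => index 8.
Insert 764: h=10, slot 10 empty => index 10.
Table: [_, _, 626, 198, 756, 275, 184, 811, 678, _, 764, _, _]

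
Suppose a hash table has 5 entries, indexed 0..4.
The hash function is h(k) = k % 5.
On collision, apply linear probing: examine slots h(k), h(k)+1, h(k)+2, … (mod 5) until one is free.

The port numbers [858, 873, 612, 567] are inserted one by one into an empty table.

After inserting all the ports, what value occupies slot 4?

873

Insert 858: h=3, slot 3 empty → index 3.
Insert 873: h=3, slot 3 occupied → index 4.
Insert 612: h=2, slot 2 empty → index 2.
Insert 567: h=2, slots 2,3,4 occupied → index 0.
Table: [567, ∅, 612, 858, 873]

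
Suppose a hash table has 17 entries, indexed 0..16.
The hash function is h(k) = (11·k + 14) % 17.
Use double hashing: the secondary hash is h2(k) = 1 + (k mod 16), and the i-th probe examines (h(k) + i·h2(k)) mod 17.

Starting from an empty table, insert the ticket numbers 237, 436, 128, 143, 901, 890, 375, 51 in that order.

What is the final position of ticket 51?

1

Insert 237: h=3, slot 3 empty → index 3.
Insert 436: h=16, slot 16 empty → index 16.
Insert 128: h=11, slot 11 empty → index 11.
Insert 143: h=6, slot 6 empty → index 6.
Insert 901: h=14, slot 14 empty → index 14.
Insert 890: h=12, slot 12 empty → index 12.
Insert 375: h=8, slot 8 empty → index 8.
Insert 51: h=14, h2=4, slot 14 occupied → index 1.
Table: [—, 51, —, 237, —, —, 143, —, 375, —, —, 128, 890, —, 901, —, 436]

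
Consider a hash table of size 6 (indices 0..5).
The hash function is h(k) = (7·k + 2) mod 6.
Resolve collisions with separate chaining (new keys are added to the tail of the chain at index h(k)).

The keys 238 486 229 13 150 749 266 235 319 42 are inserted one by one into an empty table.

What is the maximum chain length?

4

Insert 238: h=0, bucket 0 empty -> new chain.
Insert 486: h=2, bucket 2 empty -> new chain.
Insert 229: h=3, bucket 3 empty -> new chain.
Insert 13: h=3, bucket 3 nonempty -> append to chain.
Insert 150: h=2, bucket 2 nonempty -> append to chain.
Insert 749: h=1, bucket 1 empty -> new chain.
Insert 266: h=4, bucket 4 empty -> new chain.
Insert 235: h=3, bucket 3 nonempty -> append to chain.
Insert 319: h=3, bucket 3 nonempty -> append to chain.
Insert 42: h=2, bucket 2 nonempty -> append to chain.
Final buckets:
0: 238
1: 749
2: 486 -> 150 -> 42
3: 229 -> 13 -> 235 -> 319
4: 266
5: —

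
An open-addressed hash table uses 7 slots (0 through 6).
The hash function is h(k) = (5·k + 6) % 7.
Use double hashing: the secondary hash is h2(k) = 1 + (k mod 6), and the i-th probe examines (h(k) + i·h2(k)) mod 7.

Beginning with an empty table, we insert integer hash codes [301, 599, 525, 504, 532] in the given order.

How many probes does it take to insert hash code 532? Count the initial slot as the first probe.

Insert 301: h=6, slot 6 empty -> index 6.
Insert 599: h=5, slot 5 empty -> index 5.
Insert 525: h=6, h2=4, slot 6 occupied -> index 3.
Insert 504: h=6, h2=1, slot 6 occupied -> index 0.
Insert 532: h=6, h2=5, slot 6 occupied -> index 4.
Table: [504, —, —, 525, 532, 599, 301]

2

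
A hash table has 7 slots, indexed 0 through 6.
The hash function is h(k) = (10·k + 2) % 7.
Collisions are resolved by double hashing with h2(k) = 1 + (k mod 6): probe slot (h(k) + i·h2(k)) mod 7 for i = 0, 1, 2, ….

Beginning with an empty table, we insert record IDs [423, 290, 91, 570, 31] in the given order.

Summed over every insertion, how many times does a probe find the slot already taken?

423 hashes to 4; slot 4 is free -> place at 4.
290 hashes to 4, h2=3; 4 taken -> place at 0.
91 hashes to 2; slot 2 is free -> place at 2.
570 hashes to 4, h2=1; 4 taken -> place at 5.
31 hashes to 4, h2=2; 4 taken -> place at 6.
Table: [290, ., 91, ., 423, 570, 31]

3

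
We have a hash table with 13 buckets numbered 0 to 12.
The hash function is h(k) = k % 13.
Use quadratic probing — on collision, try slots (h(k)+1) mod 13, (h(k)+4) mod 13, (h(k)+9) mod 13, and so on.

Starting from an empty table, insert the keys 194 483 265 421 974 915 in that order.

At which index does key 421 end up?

194: h=12 -> slot 12
483: h=2 -> slot 2
265: h=5 -> slot 5
421: h=5, probe 5,6 -> slot 6
974: h=12, probe 12,0 -> slot 0
915: h=5, probe 5,6,9 -> slot 9
Table: [974, ∅, 483, ∅, ∅, 265, 421, ∅, ∅, 915, ∅, ∅, 194]

6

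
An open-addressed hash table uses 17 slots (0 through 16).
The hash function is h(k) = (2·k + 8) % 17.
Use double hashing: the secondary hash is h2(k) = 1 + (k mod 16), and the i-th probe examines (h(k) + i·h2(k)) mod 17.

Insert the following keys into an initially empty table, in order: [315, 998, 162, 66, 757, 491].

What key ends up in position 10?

757

Insert 315: h=9, slot 9 empty -> index 9.
Insert 998: h=15, slot 15 empty -> index 15.
Insert 162: h=9, h2=3, slot 9 occupied -> index 12.
Insert 66: h=4, slot 4 empty -> index 4.
Insert 757: h=9, h2=6, slots 9,15,4 occupied -> index 10.
Insert 491: h=4, h2=12, slot 4 occupied -> index 16.
Table: [_, _, _, _, 66, _, _, _, _, 315, 757, _, 162, _, _, 998, 491]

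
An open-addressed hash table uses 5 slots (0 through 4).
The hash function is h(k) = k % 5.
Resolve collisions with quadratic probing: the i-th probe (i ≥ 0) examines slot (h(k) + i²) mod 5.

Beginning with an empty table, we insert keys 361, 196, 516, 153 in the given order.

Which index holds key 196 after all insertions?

2

361 hashes to 1; slot 1 is free -> place at 1.
196 hashes to 1; 1 taken -> place at 2.
516 hashes to 1; 1,2 taken -> place at 0.
153 hashes to 3; slot 3 is free -> place at 3.
Table: [516, 361, 196, 153, -]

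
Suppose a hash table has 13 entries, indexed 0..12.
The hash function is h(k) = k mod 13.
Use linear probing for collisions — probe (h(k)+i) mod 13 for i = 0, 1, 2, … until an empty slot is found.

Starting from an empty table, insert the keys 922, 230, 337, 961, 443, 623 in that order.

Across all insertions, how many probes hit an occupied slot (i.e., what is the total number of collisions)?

Insert 922: h=12, slot 12 empty → index 12.
Insert 230: h=9, slot 9 empty → index 9.
Insert 337: h=12, slot 12 occupied → index 0.
Insert 961: h=12, slots 12,0 occupied → index 1.
Insert 443: h=1, slot 1 occupied → index 2.
Insert 623: h=12, slots 12,0,1,2 occupied → index 3.
Table: [337, 961, 443, 623, ∅, ∅, ∅, ∅, ∅, 230, ∅, ∅, 922]

8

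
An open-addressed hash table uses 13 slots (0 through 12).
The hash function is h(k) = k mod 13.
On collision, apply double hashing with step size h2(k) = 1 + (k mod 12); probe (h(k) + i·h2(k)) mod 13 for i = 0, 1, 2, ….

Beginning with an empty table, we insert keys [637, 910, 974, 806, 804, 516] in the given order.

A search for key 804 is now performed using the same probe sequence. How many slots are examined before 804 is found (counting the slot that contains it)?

4

Insert 637: h=0, slot 0 empty => index 0.
Insert 910: h=0, h2=11, slot 0 occupied => index 11.
Insert 974: h=12, slot 12 empty => index 12.
Insert 806: h=0, h2=3, slot 0 occupied => index 3.
Insert 804: h=11, h2=1, slots 11,12,0 occupied => index 1.
Insert 516: h=9, slot 9 empty => index 9.
Table: [637, 804, _, 806, _, _, _, _, _, 516, _, 910, 974]
Lookup 804: h=11, h2=1, probe 11,12,0,1 → found at 1.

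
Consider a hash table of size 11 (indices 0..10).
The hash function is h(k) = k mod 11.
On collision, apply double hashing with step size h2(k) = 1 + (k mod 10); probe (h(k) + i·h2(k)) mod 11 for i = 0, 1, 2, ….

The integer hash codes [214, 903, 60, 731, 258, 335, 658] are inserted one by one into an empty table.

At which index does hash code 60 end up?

214: h=5 => slot 5
903: h=1 => slot 1
60: h=5, h2=1, probe 5,6 => slot 6
731: h=5, h2=2, probe 5,7 => slot 7
258: h=5, h2=9, probe 5,3 => slot 3
335: h=5, h2=6, probe 5,0 => slot 0
658: h=9 => slot 9
Table: [335, 903, —, 258, —, 214, 60, 731, —, 658, —]

6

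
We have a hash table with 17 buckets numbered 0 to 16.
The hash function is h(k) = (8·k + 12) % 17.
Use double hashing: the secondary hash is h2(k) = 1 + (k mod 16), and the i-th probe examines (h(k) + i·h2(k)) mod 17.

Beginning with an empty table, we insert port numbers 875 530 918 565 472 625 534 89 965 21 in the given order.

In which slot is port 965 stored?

875 hashes to 8; slot 8 is free → place at 8.
530 hashes to 2; slot 2 is free → place at 2.
918 hashes to 12; slot 12 is free → place at 12.
565 hashes to 10; slot 10 is free → place at 10.
472 hashes to 14; slot 14 is free → place at 14.
625 hashes to 14, h2=2; 14 taken → place at 16.
534 hashes to 0; slot 0 is free → place at 0.
89 hashes to 10, h2=10; 10 taken → place at 3.
965 hashes to 14, h2=6; 14,3 taken → place at 9.
21 hashes to 10, h2=6; 10,16 taken → place at 5.
Table: [534, —, 530, 89, —, 21, —, —, 875, 965, 565, —, 918, —, 472, —, 625]

9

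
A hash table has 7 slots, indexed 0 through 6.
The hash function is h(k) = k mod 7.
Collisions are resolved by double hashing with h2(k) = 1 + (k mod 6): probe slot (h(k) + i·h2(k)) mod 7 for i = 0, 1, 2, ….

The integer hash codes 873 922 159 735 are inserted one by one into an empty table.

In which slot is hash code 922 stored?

3

Insert 873: h=5, slot 5 empty -> index 5.
Insert 922: h=5, h2=5, slot 5 occupied -> index 3.
Insert 159: h=5, h2=4, slot 5 occupied -> index 2.
Insert 735: h=0, slot 0 empty -> index 0.
Table: [735, _, 159, 922, _, 873, _]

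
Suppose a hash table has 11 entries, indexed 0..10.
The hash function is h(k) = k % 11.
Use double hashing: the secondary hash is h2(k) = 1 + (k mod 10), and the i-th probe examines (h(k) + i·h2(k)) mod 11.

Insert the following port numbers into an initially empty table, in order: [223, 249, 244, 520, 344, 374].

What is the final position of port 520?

Insert 223: h=3, slot 3 empty => index 3.
Insert 249: h=7, slot 7 empty => index 7.
Insert 244: h=2, slot 2 empty => index 2.
Insert 520: h=3, h2=1, slot 3 occupied => index 4.
Insert 344: h=3, h2=5, slot 3 occupied => index 8.
Insert 374: h=0, slot 0 empty => index 0.
Table: [374, ∅, 244, 223, 520, ∅, ∅, 249, 344, ∅, ∅]

4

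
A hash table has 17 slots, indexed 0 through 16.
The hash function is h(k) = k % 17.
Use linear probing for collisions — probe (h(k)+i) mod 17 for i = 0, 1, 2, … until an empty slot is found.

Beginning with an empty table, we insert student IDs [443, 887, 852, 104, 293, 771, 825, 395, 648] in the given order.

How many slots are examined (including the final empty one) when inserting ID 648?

7

443: h=1 => slot 1
887: h=3 => slot 3
852: h=2 => slot 2
104: h=2, probe 2,3,4 => slot 4
293: h=4, probe 4,5 => slot 5
771: h=6 => slot 6
825: h=9 => slot 9
395: h=4, probe 4,5,6,7 => slot 7
648: h=2, probe 2,3,4,5,6,7,8 => slot 8
Table: [_, 443, 852, 887, 104, 293, 771, 395, 648, 825, _, _, _, _, _, _, _]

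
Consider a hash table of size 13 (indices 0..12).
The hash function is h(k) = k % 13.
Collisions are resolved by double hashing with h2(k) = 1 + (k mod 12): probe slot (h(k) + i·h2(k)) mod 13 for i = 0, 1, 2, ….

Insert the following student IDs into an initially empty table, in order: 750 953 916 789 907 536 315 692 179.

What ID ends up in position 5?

Insert 750: h=9, slot 9 empty -> index 9.
Insert 953: h=4, slot 4 empty -> index 4.
Insert 916: h=6, slot 6 empty -> index 6.
Insert 789: h=9, h2=10, slots 9,6 occupied -> index 3.
Insert 907: h=10, slot 10 empty -> index 10.
Insert 536: h=3, h2=9, slot 3 occupied -> index 12.
Insert 315: h=3, h2=4, slot 3 occupied -> index 7.
Insert 692: h=3, h2=9, slots 3,12 occupied -> index 8.
Insert 179: h=10, h2=12, slots 10,9,8,7,6 occupied -> index 5.
Table: [∅, ∅, ∅, 789, 953, 179, 916, 315, 692, 750, 907, ∅, 536]

179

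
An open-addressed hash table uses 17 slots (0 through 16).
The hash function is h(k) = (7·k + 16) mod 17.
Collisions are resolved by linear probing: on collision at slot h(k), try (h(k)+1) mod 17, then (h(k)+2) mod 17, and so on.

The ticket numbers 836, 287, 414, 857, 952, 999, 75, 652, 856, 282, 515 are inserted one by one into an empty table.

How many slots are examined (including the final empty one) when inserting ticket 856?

Insert 836: h=3, slot 3 empty -> index 3.
Insert 287: h=2, slot 2 empty -> index 2.
Insert 414: h=7, slot 7 empty -> index 7.
Insert 857: h=14, slot 14 empty -> index 14.
Insert 952: h=16, slot 16 empty -> index 16.
Insert 999: h=5, slot 5 empty -> index 5.
Insert 75: h=14, slot 14 occupied -> index 15.
Insert 652: h=7, slot 7 occupied -> index 8.
Insert 856: h=7, slots 7,8 occupied -> index 9.
Insert 282: h=1, slot 1 empty -> index 1.
Insert 515: h=0, slot 0 empty -> index 0.
Table: [515, 282, 287, 836, _, 999, _, 414, 652, 856, _, _, _, _, 857, 75, 952]

3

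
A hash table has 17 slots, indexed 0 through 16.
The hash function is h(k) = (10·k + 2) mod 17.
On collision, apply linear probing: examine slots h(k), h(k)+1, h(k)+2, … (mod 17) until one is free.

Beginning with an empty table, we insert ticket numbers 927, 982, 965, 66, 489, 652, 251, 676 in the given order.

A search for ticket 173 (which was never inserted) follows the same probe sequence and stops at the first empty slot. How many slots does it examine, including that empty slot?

5

927: h=7 => slot 7
982: h=13 => slot 13
965: h=13, probe 13,14 => slot 14
66: h=16 => slot 16
489: h=13, probe 13,14,15 => slot 15
652: h=11 => slot 11
251: h=13, probe 13,14,15,16,0 => slot 0
676: h=13, probe 13,14,15,16,0,1 => slot 1
Table: [251, 676, ., ., ., ., ., 927, ., ., ., 652, ., 982, 965, 489, 66]
Lookup 173: h=15, probe 15,16,0,1,2 → slot 2 empty, not found.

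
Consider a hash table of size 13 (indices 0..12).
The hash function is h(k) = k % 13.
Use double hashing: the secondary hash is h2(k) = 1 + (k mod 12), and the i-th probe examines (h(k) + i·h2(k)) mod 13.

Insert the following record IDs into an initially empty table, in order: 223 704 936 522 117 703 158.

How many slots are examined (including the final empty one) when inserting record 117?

Insert 223: h=2, slot 2 empty => index 2.
Insert 704: h=2, h2=9, slot 2 occupied => index 11.
Insert 936: h=0, slot 0 empty => index 0.
Insert 522: h=2, h2=7, slot 2 occupied => index 9.
Insert 117: h=0, h2=10, slot 0 occupied => index 10.
Insert 703: h=1, slot 1 empty => index 1.
Insert 158: h=2, h2=3, slot 2 occupied => index 5.
Table: [936, 703, 223, —, —, 158, —, —, —, 522, 117, 704, —]

2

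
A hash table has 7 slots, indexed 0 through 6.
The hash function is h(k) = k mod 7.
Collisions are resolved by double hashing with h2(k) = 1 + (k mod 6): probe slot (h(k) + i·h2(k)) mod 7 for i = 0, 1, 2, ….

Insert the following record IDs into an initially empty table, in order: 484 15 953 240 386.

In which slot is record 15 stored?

484: h=1 → slot 1
15: h=1, h2=4, probe 1,5 → slot 5
953: h=1, h2=6, probe 1,0 → slot 0
240: h=2 → slot 2
386: h=1, h2=3, probe 1,4 → slot 4
Table: [953, 484, 240, -, 386, 15, -]

5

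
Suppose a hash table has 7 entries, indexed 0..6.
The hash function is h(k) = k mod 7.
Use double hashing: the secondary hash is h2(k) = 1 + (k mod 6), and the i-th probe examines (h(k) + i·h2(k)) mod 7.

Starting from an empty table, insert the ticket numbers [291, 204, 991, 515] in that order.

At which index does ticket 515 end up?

291 hashes to 4; slot 4 is free → place at 4.
204 hashes to 1; slot 1 is free → place at 1.
991 hashes to 4, h2=2; 4 taken → place at 6.
515 hashes to 4, h2=6; 4 taken → place at 3.
Table: [—, 204, —, 515, 291, —, 991]

3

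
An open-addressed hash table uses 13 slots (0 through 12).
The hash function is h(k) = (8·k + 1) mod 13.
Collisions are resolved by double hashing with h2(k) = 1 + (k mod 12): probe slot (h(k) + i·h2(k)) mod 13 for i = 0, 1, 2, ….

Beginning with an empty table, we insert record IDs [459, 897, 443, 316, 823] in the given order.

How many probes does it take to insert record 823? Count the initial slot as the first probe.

459 hashes to 7; slot 7 is free => place at 7.
897 hashes to 1; slot 1 is free => place at 1.
443 hashes to 9; slot 9 is free => place at 9.
316 hashes to 7, h2=5; 7 taken => place at 12.
823 hashes to 7, h2=8; 7 taken => place at 2.
Table: [—, 897, 823, —, —, —, —, 459, —, 443, —, —, 316]

2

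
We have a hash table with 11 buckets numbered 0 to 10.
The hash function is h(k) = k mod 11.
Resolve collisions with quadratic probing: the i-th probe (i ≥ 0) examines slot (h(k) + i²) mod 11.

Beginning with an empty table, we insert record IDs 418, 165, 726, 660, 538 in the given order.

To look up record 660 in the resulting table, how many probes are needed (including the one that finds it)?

4

Insert 418: h=0, slot 0 empty -> index 0.
Insert 165: h=0, slot 0 occupied -> index 1.
Insert 726: h=0, slots 0,1 occupied -> index 4.
Insert 660: h=0, slots 0,1,4 occupied -> index 9.
Insert 538: h=10, slot 10 empty -> index 10.
Table: [418, 165, ∅, ∅, 726, ∅, ∅, ∅, ∅, 660, 538]
Lookup 660: h=0, probe 0,1,4,9 → found at 9.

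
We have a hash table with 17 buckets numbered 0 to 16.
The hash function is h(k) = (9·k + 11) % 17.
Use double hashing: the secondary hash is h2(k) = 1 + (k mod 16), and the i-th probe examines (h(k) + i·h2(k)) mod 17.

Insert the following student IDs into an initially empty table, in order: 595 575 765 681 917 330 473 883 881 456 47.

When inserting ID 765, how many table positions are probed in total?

595 hashes to 11; slot 11 is free → place at 11.
575 hashes to 1; slot 1 is free → place at 1.
765 hashes to 11, h2=14; 11 taken → place at 8.
681 hashes to 3; slot 3 is free → place at 3.
917 hashes to 2; slot 2 is free → place at 2.
330 hashes to 6; slot 6 is free → place at 6.
473 hashes to 1, h2=10; 1,11 taken → place at 4.
883 hashes to 2, h2=4; 2,6 taken → place at 10.
881 hashes to 1, h2=2; 1,3 taken → place at 5.
456 hashes to 1, h2=9; 1,10,2,11,3 taken → place at 12.
47 hashes to 9; slot 9 is free → place at 9.
Table: [_, 575, 917, 681, 473, 881, 330, _, 765, 47, 883, 595, 456, _, _, _, _]

2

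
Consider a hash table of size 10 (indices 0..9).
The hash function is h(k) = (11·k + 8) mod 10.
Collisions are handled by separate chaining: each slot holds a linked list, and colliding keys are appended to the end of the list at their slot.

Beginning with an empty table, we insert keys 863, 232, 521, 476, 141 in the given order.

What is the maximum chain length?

Insert 863: h=1, bucket 1 empty → new chain.
Insert 232: h=0, bucket 0 empty → new chain.
Insert 521: h=9, bucket 9 empty → new chain.
Insert 476: h=4, bucket 4 empty → new chain.
Insert 141: h=9, bucket 9 nonempty → append to chain.
Final buckets:
0: 232
1: 863
2: _
3: _
4: 476
5: _
6: _
7: _
8: _
9: 521 -> 141

2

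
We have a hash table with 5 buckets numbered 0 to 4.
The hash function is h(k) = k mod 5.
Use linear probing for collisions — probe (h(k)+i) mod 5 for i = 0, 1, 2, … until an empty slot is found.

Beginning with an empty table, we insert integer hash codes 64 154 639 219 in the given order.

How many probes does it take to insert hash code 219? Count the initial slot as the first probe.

Insert 64: h=4, slot 4 empty -> index 4.
Insert 154: h=4, slot 4 occupied -> index 0.
Insert 639: h=4, slots 4,0 occupied -> index 1.
Insert 219: h=4, slots 4,0,1 occupied -> index 2.
Table: [154, 639, 219, ∅, 64]

4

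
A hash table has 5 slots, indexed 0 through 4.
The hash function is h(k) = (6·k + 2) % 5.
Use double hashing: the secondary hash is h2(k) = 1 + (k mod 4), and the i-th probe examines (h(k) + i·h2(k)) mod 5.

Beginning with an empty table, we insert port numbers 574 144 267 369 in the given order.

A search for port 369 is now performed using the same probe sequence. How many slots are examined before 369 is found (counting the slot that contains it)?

574: h=1 → slot 1
144: h=1, h2=1, probe 1,2 → slot 2
267: h=4 → slot 4
369: h=1, h2=2, probe 1,3 → slot 3
Table: [—, 574, 144, 369, 267]
Lookup 369: h=1, h2=2, probe 1,3 → found at 3.

2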